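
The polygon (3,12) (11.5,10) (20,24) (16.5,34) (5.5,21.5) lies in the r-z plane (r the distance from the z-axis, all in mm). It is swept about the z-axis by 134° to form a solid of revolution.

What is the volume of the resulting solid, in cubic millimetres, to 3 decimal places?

Volume = 5806.802 mm³

Profile (r,z), 5 vertices: (3,12) (11.5,10) (20,24) (16.5,34) (5.5,21.5)
edge 0: (3,12)→(11.5,10)  cross = 3·10 − 11.5·12 = -108.0000; (r_i+r_j)·cross = 14.5·-108.0000 = -1566.0000
edge 1: (11.5,10)→(20,24)  cross = 11.5·24 − 20·10 = 76.0000; (r_i+r_j)·cross = 31.5·76.0000 = 2394.0000
edge 2: (20,24)→(16.5,34)  cross = 20·34 − 16.5·24 = 284.0000; (r_i+r_j)·cross = 36.5·284.0000 = 10366.0000
edge 3: (16.5,34)→(5.5,21.5)  cross = 16.5·21.5 − 5.5·34 = 167.7500; (r_i+r_j)·cross = 22·167.7500 = 3690.5000
edge 4: (5.5,21.5)→(3,12)  cross = 5.5·12 − 3·21.5 = 1.5000; (r_i+r_j)·cross = 8.5·1.5000 = 12.7500
Σcross = 421.2500 → A = |Σcross|/2 = 210.6250 mm²
Σ(r_i+r_j)·cross = 14897.2500 → first moment M = |Σ|/6 = 2482.8750
R_c = M/A = 2482.8750/210.6250 = 11.7881 mm
θ = 134° = 2.338741 rad
V = θ·R_c·A = 2.338741·11.7881·210.6250 = 5806.802 mm³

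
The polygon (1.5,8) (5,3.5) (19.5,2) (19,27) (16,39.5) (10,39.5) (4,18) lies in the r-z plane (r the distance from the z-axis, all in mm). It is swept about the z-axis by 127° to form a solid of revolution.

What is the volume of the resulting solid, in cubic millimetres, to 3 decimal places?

Profile (r,z), 7 vertices: (1.5,8) (5,3.5) (19.5,2) (19,27) (16,39.5) (10,39.5) (4,18)
edge 0: (1.5,8)→(5,3.5)  cross = 1.5·3.5 − 5·8 = -34.7500; (r_i+r_j)·cross = 6.5·-34.7500 = -225.8750
edge 1: (5,3.5)→(19.5,2)  cross = 5·2 − 19.5·3.5 = -58.2500; (r_i+r_j)·cross = 24.5·-58.2500 = -1427.1250
edge 2: (19.5,2)→(19,27)  cross = 19.5·27 − 19·2 = 488.5000; (r_i+r_j)·cross = 38.5·488.5000 = 18807.2500
edge 3: (19,27)→(16,39.5)  cross = 19·39.5 − 16·27 = 318.5000; (r_i+r_j)·cross = 35·318.5000 = 11147.5000
edge 4: (16,39.5)→(10,39.5)  cross = 16·39.5 − 10·39.5 = 237.0000; (r_i+r_j)·cross = 26·237.0000 = 6162.0000
edge 5: (10,39.5)→(4,18)  cross = 10·18 − 4·39.5 = 22.0000; (r_i+r_j)·cross = 14·22.0000 = 308.0000
edge 6: (4,18)→(1.5,8)  cross = 4·8 − 1.5·18 = 5.0000; (r_i+r_j)·cross = 5.5·5.0000 = 27.5000
Σcross = 978.0000 → A = |Σcross|/2 = 489.0000 mm²
Σ(r_i+r_j)·cross = 34799.2500 → first moment M = |Σ|/6 = 5799.8750
R_c = M/A = 5799.8750/489.0000 = 11.8607 mm
θ = 127° = 2.216568 rad
V = θ·R_c·A = 2.216568·11.8607·489.0000 = 12855.818 mm³

Volume = 12855.818 mm³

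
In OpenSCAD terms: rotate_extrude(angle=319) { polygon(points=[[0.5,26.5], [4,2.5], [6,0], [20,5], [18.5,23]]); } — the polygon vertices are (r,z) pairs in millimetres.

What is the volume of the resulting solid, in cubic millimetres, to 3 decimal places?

Profile (r,z), 5 vertices: (0.5,26.5) (4,2.5) (6,0) (20,5) (18.5,23)
edge 0: (0.5,26.5)→(4,2.5)  cross = 0.5·2.5 − 4·26.5 = -104.7500; (r_i+r_j)·cross = 4.5·-104.7500 = -471.3750
edge 1: (4,2.5)→(6,0)  cross = 4·0 − 6·2.5 = -15.0000; (r_i+r_j)·cross = 10·-15.0000 = -150.0000
edge 2: (6,0)→(20,5)  cross = 6·5 − 20·0 = 30.0000; (r_i+r_j)·cross = 26·30.0000 = 780.0000
edge 3: (20,5)→(18.5,23)  cross = 20·23 − 18.5·5 = 367.5000; (r_i+r_j)·cross = 38.5·367.5000 = 14148.7500
edge 4: (18.5,23)→(0.5,26.5)  cross = 18.5·26.5 − 0.5·23 = 478.7500; (r_i+r_j)·cross = 19·478.7500 = 9096.2500
Σcross = 756.5000 → A = |Σcross|/2 = 378.2500 mm²
Σ(r_i+r_j)·cross = 23403.6250 → first moment M = |Σ|/6 = 3900.6042
R_c = M/A = 3900.6042/378.2500 = 10.3122 mm
θ = 319° = 5.567600 rad
V = θ·R_c·A = 5.567600·10.3122·378.2500 = 21717.005 mm³

Volume = 21717.005 mm³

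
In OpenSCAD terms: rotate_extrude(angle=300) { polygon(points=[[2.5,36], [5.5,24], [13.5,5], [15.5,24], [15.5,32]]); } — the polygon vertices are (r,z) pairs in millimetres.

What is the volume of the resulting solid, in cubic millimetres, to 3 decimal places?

Volume = 11221.594 mm³

Profile (r,z), 5 vertices: (2.5,36) (5.5,24) (13.5,5) (15.5,24) (15.5,32)
edge 0: (2.5,36)→(5.5,24)  cross = 2.5·24 − 5.5·36 = -138.0000; (r_i+r_j)·cross = 8·-138.0000 = -1104.0000
edge 1: (5.5,24)→(13.5,5)  cross = 5.5·5 − 13.5·24 = -296.5000; (r_i+r_j)·cross = 19·-296.5000 = -5633.5000
edge 2: (13.5,5)→(15.5,24)  cross = 13.5·24 − 15.5·5 = 246.5000; (r_i+r_j)·cross = 29·246.5000 = 7148.5000
edge 3: (15.5,24)→(15.5,32)  cross = 15.5·32 − 15.5·24 = 124.0000; (r_i+r_j)·cross = 31·124.0000 = 3844.0000
edge 4: (15.5,32)→(2.5,36)  cross = 15.5·36 − 2.5·32 = 478.0000; (r_i+r_j)·cross = 18·478.0000 = 8604.0000
Σcross = 414.0000 → A = |Σcross|/2 = 207.0000 mm²
Σ(r_i+r_j)·cross = 12859.0000 → first moment M = |Σ|/6 = 2143.1667
R_c = M/A = 2143.1667/207.0000 = 10.3535 mm
θ = 300° = 5.235988 rad
V = θ·R_c·A = 5.235988·10.3535·207.0000 = 11221.594 mm³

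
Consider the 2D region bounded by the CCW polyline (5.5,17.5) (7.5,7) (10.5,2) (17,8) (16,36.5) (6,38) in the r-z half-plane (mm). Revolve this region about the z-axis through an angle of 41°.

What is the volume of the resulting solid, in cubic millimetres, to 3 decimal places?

Volume = 2710.964 mm³

Profile (r,z), 6 vertices: (5.5,17.5) (7.5,7) (10.5,2) (17,8) (16,36.5) (6,38)
edge 0: (5.5,17.5)→(7.5,7)  cross = 5.5·7 − 7.5·17.5 = -92.7500; (r_i+r_j)·cross = 13·-92.7500 = -1205.7500
edge 1: (7.5,7)→(10.5,2)  cross = 7.5·2 − 10.5·7 = -58.5000; (r_i+r_j)·cross = 18·-58.5000 = -1053.0000
edge 2: (10.5,2)→(17,8)  cross = 10.5·8 − 17·2 = 50.0000; (r_i+r_j)·cross = 27.5·50.0000 = 1375.0000
edge 3: (17,8)→(16,36.5)  cross = 17·36.5 − 16·8 = 492.5000; (r_i+r_j)·cross = 33·492.5000 = 16252.5000
edge 4: (16,36.5)→(6,38)  cross = 16·38 − 6·36.5 = 389.0000; (r_i+r_j)·cross = 22·389.0000 = 8558.0000
edge 5: (6,38)→(5.5,17.5)  cross = 6·17.5 − 5.5·38 = -104.0000; (r_i+r_j)·cross = 11.5·-104.0000 = -1196.0000
Σcross = 676.2500 → A = |Σcross|/2 = 338.1250 mm²
Σ(r_i+r_j)·cross = 22730.7500 → first moment M = |Σ|/6 = 3788.4583
R_c = M/A = 3788.4583/338.1250 = 11.2043 mm
θ = 41° = 0.715585 rad
V = θ·R_c·A = 0.715585·11.2043·338.1250 = 2710.964 mm³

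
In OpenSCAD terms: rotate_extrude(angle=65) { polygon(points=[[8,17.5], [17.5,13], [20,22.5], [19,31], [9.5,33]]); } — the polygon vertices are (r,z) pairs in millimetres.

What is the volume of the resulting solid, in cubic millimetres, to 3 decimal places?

Volume = 2861.000 mm³

Profile (r,z), 5 vertices: (8,17.5) (17.5,13) (20,22.5) (19,31) (9.5,33)
edge 0: (8,17.5)→(17.5,13)  cross = 8·13 − 17.5·17.5 = -202.2500; (r_i+r_j)·cross = 25.5·-202.2500 = -5157.3750
edge 1: (17.5,13)→(20,22.5)  cross = 17.5·22.5 − 20·13 = 133.7500; (r_i+r_j)·cross = 37.5·133.7500 = 5015.6250
edge 2: (20,22.5)→(19,31)  cross = 20·31 − 19·22.5 = 192.5000; (r_i+r_j)·cross = 39·192.5000 = 7507.5000
edge 3: (19,31)→(9.5,33)  cross = 19·33 − 9.5·31 = 332.5000; (r_i+r_j)·cross = 28.5·332.5000 = 9476.2500
edge 4: (9.5,33)→(8,17.5)  cross = 9.5·17.5 − 8·33 = -97.7500; (r_i+r_j)·cross = 17.5·-97.7500 = -1710.6250
Σcross = 358.7500 → A = |Σcross|/2 = 179.3750 mm²
Σ(r_i+r_j)·cross = 15131.3750 → first moment M = |Σ|/6 = 2521.8958
R_c = M/A = 2521.8958/179.3750 = 14.0593 mm
θ = 65° = 1.134464 rad
V = θ·R_c·A = 1.134464·14.0593·179.3750 = 2861.000 mm³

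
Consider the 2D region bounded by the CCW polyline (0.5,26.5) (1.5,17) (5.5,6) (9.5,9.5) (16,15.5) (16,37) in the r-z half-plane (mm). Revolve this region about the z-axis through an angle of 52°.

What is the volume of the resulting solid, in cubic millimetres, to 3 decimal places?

Profile (r,z), 6 vertices: (0.5,26.5) (1.5,17) (5.5,6) (9.5,9.5) (16,15.5) (16,37)
edge 0: (0.5,26.5)→(1.5,17)  cross = 0.5·17 − 1.5·26.5 = -31.2500; (r_i+r_j)·cross = 2·-31.2500 = -62.5000
edge 1: (1.5,17)→(5.5,6)  cross = 1.5·6 − 5.5·17 = -84.5000; (r_i+r_j)·cross = 7·-84.5000 = -591.5000
edge 2: (5.5,6)→(9.5,9.5)  cross = 5.5·9.5 − 9.5·6 = -4.7500; (r_i+r_j)·cross = 15·-4.7500 = -71.2500
edge 3: (9.5,9.5)→(16,15.5)  cross = 9.5·15.5 − 16·9.5 = -4.7500; (r_i+r_j)·cross = 25.5·-4.7500 = -121.1250
edge 4: (16,15.5)→(16,37)  cross = 16·37 − 16·15.5 = 344.0000; (r_i+r_j)·cross = 32·344.0000 = 11008.0000
edge 5: (16,37)→(0.5,26.5)  cross = 16·26.5 − 0.5·37 = 405.5000; (r_i+r_j)·cross = 16.5·405.5000 = 6690.7500
Σcross = 624.2500 → A = |Σcross|/2 = 312.1250 mm²
Σ(r_i+r_j)·cross = 16852.3750 → first moment M = |Σ|/6 = 2808.7292
R_c = M/A = 2808.7292/312.1250 = 8.9987 mm
θ = 52° = 0.907571 rad
V = θ·R_c·A = 0.907571·8.9987·312.1250 = 2549.122 mm³

Volume = 2549.122 mm³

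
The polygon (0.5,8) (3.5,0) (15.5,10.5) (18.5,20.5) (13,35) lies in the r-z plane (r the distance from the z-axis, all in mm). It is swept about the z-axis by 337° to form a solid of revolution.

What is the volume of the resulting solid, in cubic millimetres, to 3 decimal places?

Volume = 17600.675 mm³

Profile (r,z), 5 vertices: (0.5,8) (3.5,0) (15.5,10.5) (18.5,20.5) (13,35)
edge 0: (0.5,8)→(3.5,0)  cross = 0.5·0 − 3.5·8 = -28.0000; (r_i+r_j)·cross = 4·-28.0000 = -112.0000
edge 1: (3.5,0)→(15.5,10.5)  cross = 3.5·10.5 − 15.5·0 = 36.7500; (r_i+r_j)·cross = 19·36.7500 = 698.2500
edge 2: (15.5,10.5)→(18.5,20.5)  cross = 15.5·20.5 − 18.5·10.5 = 123.5000; (r_i+r_j)·cross = 34·123.5000 = 4199.0000
edge 3: (18.5,20.5)→(13,35)  cross = 18.5·35 − 13·20.5 = 381.0000; (r_i+r_j)·cross = 31.5·381.0000 = 12001.5000
edge 4: (13,35)→(0.5,8)  cross = 13·8 − 0.5·35 = 86.5000; (r_i+r_j)·cross = 13.5·86.5000 = 1167.7500
Σcross = 599.7500 → A = |Σcross|/2 = 299.8750 mm²
Σ(r_i+r_j)·cross = 17954.5000 → first moment M = |Σ|/6 = 2992.4167
R_c = M/A = 2992.4167/299.8750 = 9.9789 mm
θ = 337° = 5.881760 rad
V = θ·R_c·A = 5.881760·9.9789·299.8750 = 17600.675 mm³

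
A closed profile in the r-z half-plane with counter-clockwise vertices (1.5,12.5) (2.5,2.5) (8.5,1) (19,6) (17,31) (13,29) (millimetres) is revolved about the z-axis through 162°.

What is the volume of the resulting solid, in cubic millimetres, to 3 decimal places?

Profile (r,z), 6 vertices: (1.5,12.5) (2.5,2.5) (8.5,1) (19,6) (17,31) (13,29)
edge 0: (1.5,12.5)→(2.5,2.5)  cross = 1.5·2.5 − 2.5·12.5 = -27.5000; (r_i+r_j)·cross = 4·-27.5000 = -110.0000
edge 1: (2.5,2.5)→(8.5,1)  cross = 2.5·1 − 8.5·2.5 = -18.7500; (r_i+r_j)·cross = 11·-18.7500 = -206.2500
edge 2: (8.5,1)→(19,6)  cross = 8.5·6 − 19·1 = 32.0000; (r_i+r_j)·cross = 27.5·32.0000 = 880.0000
edge 3: (19,6)→(17,31)  cross = 19·31 − 17·6 = 487.0000; (r_i+r_j)·cross = 36·487.0000 = 17532.0000
edge 4: (17,31)→(13,29)  cross = 17·29 − 13·31 = 90.0000; (r_i+r_j)·cross = 30·90.0000 = 2700.0000
edge 5: (13,29)→(1.5,12.5)  cross = 13·12.5 − 1.5·29 = 119.0000; (r_i+r_j)·cross = 14.5·119.0000 = 1725.5000
Σcross = 681.7500 → A = |Σcross|/2 = 340.8750 mm²
Σ(r_i+r_j)·cross = 22521.2500 → first moment M = |Σ|/6 = 3753.5417
R_c = M/A = 3753.5417/340.8750 = 11.0115 mm
θ = 162° = 2.827433 rad
V = θ·R_c·A = 2.827433·11.0115·340.8750 = 10612.889 mm³

Volume = 10612.889 mm³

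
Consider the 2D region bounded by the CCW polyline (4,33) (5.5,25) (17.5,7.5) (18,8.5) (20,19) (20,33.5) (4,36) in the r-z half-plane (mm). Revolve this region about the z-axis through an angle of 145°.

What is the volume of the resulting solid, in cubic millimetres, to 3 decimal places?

Profile (r,z), 7 vertices: (4,33) (5.5,25) (17.5,7.5) (18,8.5) (20,19) (20,33.5) (4,36)
edge 0: (4,33)→(5.5,25)  cross = 4·25 − 5.5·33 = -81.5000; (r_i+r_j)·cross = 9.5·-81.5000 = -774.2500
edge 1: (5.5,25)→(17.5,7.5)  cross = 5.5·7.5 − 17.5·25 = -396.2500; (r_i+r_j)·cross = 23·-396.2500 = -9113.7500
edge 2: (17.5,7.5)→(18,8.5)  cross = 17.5·8.5 − 18·7.5 = 13.7500; (r_i+r_j)·cross = 35.5·13.7500 = 488.1250
edge 3: (18,8.5)→(20,19)  cross = 18·19 − 20·8.5 = 172.0000; (r_i+r_j)·cross = 38·172.0000 = 6536.0000
edge 4: (20,19)→(20,33.5)  cross = 20·33.5 − 20·19 = 290.0000; (r_i+r_j)·cross = 40·290.0000 = 11600.0000
edge 5: (20,33.5)→(4,36)  cross = 20·36 − 4·33.5 = 586.0000; (r_i+r_j)·cross = 24·586.0000 = 14064.0000
edge 6: (4,36)→(4,33)  cross = 4·33 − 4·36 = -12.0000; (r_i+r_j)·cross = 8·-12.0000 = -96.0000
Σcross = 572.0000 → A = |Σcross|/2 = 286.0000 mm²
Σ(r_i+r_j)·cross = 22704.1250 → first moment M = |Σ|/6 = 3784.0208
R_c = M/A = 3784.0208/286.0000 = 13.2308 mm
θ = 145° = 2.530727 rad
V = θ·R_c·A = 2.530727·13.2308·286.0000 = 9576.325 mm³

Volume = 9576.325 mm³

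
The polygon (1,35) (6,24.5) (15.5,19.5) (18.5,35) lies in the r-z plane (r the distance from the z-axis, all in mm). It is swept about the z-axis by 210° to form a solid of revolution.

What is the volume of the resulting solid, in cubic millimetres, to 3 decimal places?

Volume = 6826.801 mm³

Profile (r,z), 4 vertices: (1,35) (6,24.5) (15.5,19.5) (18.5,35)
edge 0: (1,35)→(6,24.5)  cross = 1·24.5 − 6·35 = -185.5000; (r_i+r_j)·cross = 7·-185.5000 = -1298.5000
edge 1: (6,24.5)→(15.5,19.5)  cross = 6·19.5 − 15.5·24.5 = -262.7500; (r_i+r_j)·cross = 21.5·-262.7500 = -5649.1250
edge 2: (15.5,19.5)→(18.5,35)  cross = 15.5·35 − 18.5·19.5 = 181.7500; (r_i+r_j)·cross = 34·181.7500 = 6179.5000
edge 3: (18.5,35)→(1,35)  cross = 18.5·35 − 1·35 = 612.5000; (r_i+r_j)·cross = 19.5·612.5000 = 11943.7500
Σcross = 346.0000 → A = |Σcross|/2 = 173.0000 mm²
Σ(r_i+r_j)·cross = 11175.6250 → first moment M = |Σ|/6 = 1862.6042
R_c = M/A = 1862.6042/173.0000 = 10.7665 mm
θ = 210° = 3.665191 rad
V = θ·R_c·A = 3.665191·10.7665·173.0000 = 6826.801 mm³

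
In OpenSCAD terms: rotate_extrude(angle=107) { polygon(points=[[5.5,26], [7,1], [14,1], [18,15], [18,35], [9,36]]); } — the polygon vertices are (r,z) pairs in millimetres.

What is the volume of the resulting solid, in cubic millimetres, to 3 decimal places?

Volume = 8174.602 mm³

Profile (r,z), 6 vertices: (5.5,26) (7,1) (14,1) (18,15) (18,35) (9,36)
edge 0: (5.5,26)→(7,1)  cross = 5.5·1 − 7·26 = -176.5000; (r_i+r_j)·cross = 12.5·-176.5000 = -2206.2500
edge 1: (7,1)→(14,1)  cross = 7·1 − 14·1 = -7.0000; (r_i+r_j)·cross = 21·-7.0000 = -147.0000
edge 2: (14,1)→(18,15)  cross = 14·15 − 18·1 = 192.0000; (r_i+r_j)·cross = 32·192.0000 = 6144.0000
edge 3: (18,15)→(18,35)  cross = 18·35 − 18·15 = 360.0000; (r_i+r_j)·cross = 36·360.0000 = 12960.0000
edge 4: (18,35)→(9,36)  cross = 18·36 − 9·35 = 333.0000; (r_i+r_j)·cross = 27·333.0000 = 8991.0000
edge 5: (9,36)→(5.5,26)  cross = 9·26 − 5.5·36 = 36.0000; (r_i+r_j)·cross = 14.5·36.0000 = 522.0000
Σcross = 737.5000 → A = |Σcross|/2 = 368.7500 mm²
Σ(r_i+r_j)·cross = 26263.7500 → first moment M = |Σ|/6 = 4377.2917
R_c = M/A = 4377.2917/368.7500 = 11.8706 mm
θ = 107° = 1.867502 rad
V = θ·R_c·A = 1.867502·11.8706·368.7500 = 8174.602 mm³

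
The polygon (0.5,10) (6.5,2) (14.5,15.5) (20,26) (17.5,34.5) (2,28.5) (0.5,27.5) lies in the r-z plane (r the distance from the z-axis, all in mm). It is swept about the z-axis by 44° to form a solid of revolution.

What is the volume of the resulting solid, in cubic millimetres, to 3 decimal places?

Profile (r,z), 7 vertices: (0.5,10) (6.5,2) (14.5,15.5) (20,26) (17.5,34.5) (2,28.5) (0.5,27.5)
edge 0: (0.5,10)→(6.5,2)  cross = 0.5·2 − 6.5·10 = -64.0000; (r_i+r_j)·cross = 7·-64.0000 = -448.0000
edge 1: (6.5,2)→(14.5,15.5)  cross = 6.5·15.5 − 14.5·2 = 71.7500; (r_i+r_j)·cross = 21·71.7500 = 1506.7500
edge 2: (14.5,15.5)→(20,26)  cross = 14.5·26 − 20·15.5 = 67.0000; (r_i+r_j)·cross = 34.5·67.0000 = 2311.5000
edge 3: (20,26)→(17.5,34.5)  cross = 20·34.5 − 17.5·26 = 235.0000; (r_i+r_j)·cross = 37.5·235.0000 = 8812.5000
edge 4: (17.5,34.5)→(2,28.5)  cross = 17.5·28.5 − 2·34.5 = 429.7500; (r_i+r_j)·cross = 19.5·429.7500 = 8380.1250
edge 5: (2,28.5)→(0.5,27.5)  cross = 2·27.5 − 0.5·28.5 = 40.7500; (r_i+r_j)·cross = 2.5·40.7500 = 101.8750
edge 6: (0.5,27.5)→(0.5,10)  cross = 0.5·10 − 0.5·27.5 = -8.7500; (r_i+r_j)·cross = 1·-8.7500 = -8.7500
Σcross = 771.5000 → A = |Σcross|/2 = 385.7500 mm²
Σ(r_i+r_j)·cross = 20656.0000 → first moment M = |Σ|/6 = 3442.6667
R_c = M/A = 3442.6667/385.7500 = 8.9246 mm
θ = 44° = 0.767945 rad
V = θ·R_c·A = 0.767945·8.9246·385.7500 = 2643.778 mm³

Volume = 2643.778 mm³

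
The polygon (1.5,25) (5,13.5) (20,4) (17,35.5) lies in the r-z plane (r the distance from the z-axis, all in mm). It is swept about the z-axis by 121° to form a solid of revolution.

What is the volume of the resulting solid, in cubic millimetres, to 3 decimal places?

Volume = 8341.977 mm³

Profile (r,z), 4 vertices: (1.5,25) (5,13.5) (20,4) (17,35.5)
edge 0: (1.5,25)→(5,13.5)  cross = 1.5·13.5 − 5·25 = -104.7500; (r_i+r_j)·cross = 6.5·-104.7500 = -680.8750
edge 1: (5,13.5)→(20,4)  cross = 5·4 − 20·13.5 = -250.0000; (r_i+r_j)·cross = 25·-250.0000 = -6250.0000
edge 2: (20,4)→(17,35.5)  cross = 20·35.5 − 17·4 = 642.0000; (r_i+r_j)·cross = 37·642.0000 = 23754.0000
edge 3: (17,35.5)→(1.5,25)  cross = 17·25 − 1.5·35.5 = 371.7500; (r_i+r_j)·cross = 18.5·371.7500 = 6877.3750
Σcross = 659.0000 → A = |Σcross|/2 = 329.5000 mm²
Σ(r_i+r_j)·cross = 23700.5000 → first moment M = |Σ|/6 = 3950.0833
R_c = M/A = 3950.0833/329.5000 = 11.9881 mm
θ = 121° = 2.111848 rad
V = θ·R_c·A = 2.111848·11.9881·329.5000 = 8341.977 mm³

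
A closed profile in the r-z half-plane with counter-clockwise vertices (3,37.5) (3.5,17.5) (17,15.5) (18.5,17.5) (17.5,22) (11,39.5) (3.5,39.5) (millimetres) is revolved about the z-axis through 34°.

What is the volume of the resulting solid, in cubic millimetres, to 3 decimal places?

Volume = 1551.995 mm³

Profile (r,z), 7 vertices: (3,37.5) (3.5,17.5) (17,15.5) (18.5,17.5) (17.5,22) (11,39.5) (3.5,39.5)
edge 0: (3,37.5)→(3.5,17.5)  cross = 3·17.5 − 3.5·37.5 = -78.7500; (r_i+r_j)·cross = 6.5·-78.7500 = -511.8750
edge 1: (3.5,17.5)→(17,15.5)  cross = 3.5·15.5 − 17·17.5 = -243.2500; (r_i+r_j)·cross = 20.5·-243.2500 = -4986.6250
edge 2: (17,15.5)→(18.5,17.5)  cross = 17·17.5 − 18.5·15.5 = 10.7500; (r_i+r_j)·cross = 35.5·10.7500 = 381.6250
edge 3: (18.5,17.5)→(17.5,22)  cross = 18.5·22 − 17.5·17.5 = 100.7500; (r_i+r_j)·cross = 36·100.7500 = 3627.0000
edge 4: (17.5,22)→(11,39.5)  cross = 17.5·39.5 − 11·22 = 449.2500; (r_i+r_j)·cross = 28.5·449.2500 = 12803.6250
edge 5: (11,39.5)→(3.5,39.5)  cross = 11·39.5 − 3.5·39.5 = 296.2500; (r_i+r_j)·cross = 14.5·296.2500 = 4295.6250
edge 6: (3.5,39.5)→(3,37.5)  cross = 3.5·37.5 − 3·39.5 = 12.7500; (r_i+r_j)·cross = 6.5·12.7500 = 82.8750
Σcross = 547.7500 → A = |Σcross|/2 = 273.8750 mm²
Σ(r_i+r_j)·cross = 15692.2500 → first moment M = |Σ|/6 = 2615.3750
R_c = M/A = 2615.3750/273.8750 = 9.5495 mm
θ = 34° = 0.593412 rad
V = θ·R_c·A = 0.593412·9.5495·273.8750 = 1551.995 mm³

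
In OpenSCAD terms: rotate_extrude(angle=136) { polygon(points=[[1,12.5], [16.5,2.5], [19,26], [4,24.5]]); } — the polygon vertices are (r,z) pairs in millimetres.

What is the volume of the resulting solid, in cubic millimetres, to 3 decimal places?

Profile (r,z), 4 vertices: (1,12.5) (16.5,2.5) (19,26) (4,24.5)
edge 0: (1,12.5)→(16.5,2.5)  cross = 1·2.5 − 16.5·12.5 = -203.7500; (r_i+r_j)·cross = 17.5·-203.7500 = -3565.6250
edge 1: (16.5,2.5)→(19,26)  cross = 16.5·26 − 19·2.5 = 381.5000; (r_i+r_j)·cross = 35.5·381.5000 = 13543.2500
edge 2: (19,26)→(4,24.5)  cross = 19·24.5 − 4·26 = 361.5000; (r_i+r_j)·cross = 23·361.5000 = 8314.5000
edge 3: (4,24.5)→(1,12.5)  cross = 4·12.5 − 1·24.5 = 25.5000; (r_i+r_j)·cross = 5·25.5000 = 127.5000
Σcross = 564.7500 → A = |Σcross|/2 = 282.3750 mm²
Σ(r_i+r_j)·cross = 18419.6250 → first moment M = |Σ|/6 = 3069.9375
R_c = M/A = 3069.9375/282.3750 = 10.8718 mm
θ = 136° = 2.373648 rad
V = θ·R_c·A = 2.373648·10.8718·282.3750 = 7286.950 mm³

Volume = 7286.950 mm³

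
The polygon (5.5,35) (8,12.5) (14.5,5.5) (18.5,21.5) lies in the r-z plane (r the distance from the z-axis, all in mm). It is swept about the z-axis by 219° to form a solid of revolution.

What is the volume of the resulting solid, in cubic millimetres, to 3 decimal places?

Volume = 8722.423 mm³

Profile (r,z), 4 vertices: (5.5,35) (8,12.5) (14.5,5.5) (18.5,21.5)
edge 0: (5.5,35)→(8,12.5)  cross = 5.5·12.5 − 8·35 = -211.2500; (r_i+r_j)·cross = 13.5·-211.2500 = -2851.8750
edge 1: (8,12.5)→(14.5,5.5)  cross = 8·5.5 − 14.5·12.5 = -137.2500; (r_i+r_j)·cross = 22.5·-137.2500 = -3088.1250
edge 2: (14.5,5.5)→(18.5,21.5)  cross = 14.5·21.5 − 18.5·5.5 = 210.0000; (r_i+r_j)·cross = 33·210.0000 = 6930.0000
edge 3: (18.5,21.5)→(5.5,35)  cross = 18.5·35 − 5.5·21.5 = 529.2500; (r_i+r_j)·cross = 24·529.2500 = 12702.0000
Σcross = 390.7500 → A = |Σcross|/2 = 195.3750 mm²
Σ(r_i+r_j)·cross = 13692.0000 → first moment M = |Σ|/6 = 2282.0000
R_c = M/A = 2282.0000/195.3750 = 11.6801 mm
θ = 219° = 3.822271 rad
V = θ·R_c·A = 3.822271·11.6801·195.3750 = 8722.423 mm³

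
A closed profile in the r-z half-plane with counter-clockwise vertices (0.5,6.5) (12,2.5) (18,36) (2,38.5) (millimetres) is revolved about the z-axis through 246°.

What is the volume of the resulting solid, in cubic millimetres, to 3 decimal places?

Profile (r,z), 4 vertices: (0.5,6.5) (12,2.5) (18,36) (2,38.5)
edge 0: (0.5,6.5)→(12,2.5)  cross = 0.5·2.5 − 12·6.5 = -76.7500; (r_i+r_j)·cross = 12.5·-76.7500 = -959.3750
edge 1: (12,2.5)→(18,36)  cross = 12·36 − 18·2.5 = 387.0000; (r_i+r_j)·cross = 30·387.0000 = 11610.0000
edge 2: (18,36)→(2,38.5)  cross = 18·38.5 − 2·36 = 621.0000; (r_i+r_j)·cross = 20·621.0000 = 12420.0000
edge 3: (2,38.5)→(0.5,6.5)  cross = 2·6.5 − 0.5·38.5 = -6.2500; (r_i+r_j)·cross = 2.5·-6.2500 = -15.6250
Σcross = 925.0000 → A = |Σcross|/2 = 462.5000 mm²
Σ(r_i+r_j)·cross = 23055.0000 → first moment M = |Σ|/6 = 3842.5000
R_c = M/A = 3842.5000/462.5000 = 8.3081 mm
θ = 246° = 4.293510 rad
V = θ·R_c·A = 4.293510·8.3081·462.5000 = 16497.812 mm³

Volume = 16497.812 mm³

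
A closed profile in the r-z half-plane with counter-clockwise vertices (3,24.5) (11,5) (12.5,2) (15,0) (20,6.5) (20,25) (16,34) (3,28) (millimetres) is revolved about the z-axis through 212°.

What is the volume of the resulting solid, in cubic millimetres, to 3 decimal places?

Volume = 18169.794 mm³

Profile (r,z), 8 vertices: (3,24.5) (11,5) (12.5,2) (15,0) (20,6.5) (20,25) (16,34) (3,28)
edge 0: (3,24.5)→(11,5)  cross = 3·5 − 11·24.5 = -254.5000; (r_i+r_j)·cross = 14·-254.5000 = -3563.0000
edge 1: (11,5)→(12.5,2)  cross = 11·2 − 12.5·5 = -40.5000; (r_i+r_j)·cross = 23.5·-40.5000 = -951.7500
edge 2: (12.5,2)→(15,0)  cross = 12.5·0 − 15·2 = -30.0000; (r_i+r_j)·cross = 27.5·-30.0000 = -825.0000
edge 3: (15,0)→(20,6.5)  cross = 15·6.5 − 20·0 = 97.5000; (r_i+r_j)·cross = 35·97.5000 = 3412.5000
edge 4: (20,6.5)→(20,25)  cross = 20·25 − 20·6.5 = 370.0000; (r_i+r_j)·cross = 40·370.0000 = 14800.0000
edge 5: (20,25)→(16,34)  cross = 20·34 − 16·25 = 280.0000; (r_i+r_j)·cross = 36·280.0000 = 10080.0000
edge 6: (16,34)→(3,28)  cross = 16·28 − 3·34 = 346.0000; (r_i+r_j)·cross = 19·346.0000 = 6574.0000
edge 7: (3,28)→(3,24.5)  cross = 3·24.5 − 3·28 = -10.5000; (r_i+r_j)·cross = 6·-10.5000 = -63.0000
Σcross = 758.0000 → A = |Σcross|/2 = 379.0000 mm²
Σ(r_i+r_j)·cross = 29463.7500 → first moment M = |Σ|/6 = 4910.6250
R_c = M/A = 4910.6250/379.0000 = 12.9568 mm
θ = 212° = 3.700098 rad
V = θ·R_c·A = 3.700098·12.9568·379.0000 = 18169.794 mm³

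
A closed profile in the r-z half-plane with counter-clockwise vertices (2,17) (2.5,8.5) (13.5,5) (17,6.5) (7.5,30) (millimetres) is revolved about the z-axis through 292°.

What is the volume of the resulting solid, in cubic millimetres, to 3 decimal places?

Volume = 8727.519 mm³

Profile (r,z), 5 vertices: (2,17) (2.5,8.5) (13.5,5) (17,6.5) (7.5,30)
edge 0: (2,17)→(2.5,8.5)  cross = 2·8.5 − 2.5·17 = -25.5000; (r_i+r_j)·cross = 4.5·-25.5000 = -114.7500
edge 1: (2.5,8.5)→(13.5,5)  cross = 2.5·5 − 13.5·8.5 = -102.2500; (r_i+r_j)·cross = 16·-102.2500 = -1636.0000
edge 2: (13.5,5)→(17,6.5)  cross = 13.5·6.5 − 17·5 = 2.7500; (r_i+r_j)·cross = 30.5·2.7500 = 83.8750
edge 3: (17,6.5)→(7.5,30)  cross = 17·30 − 7.5·6.5 = 461.2500; (r_i+r_j)·cross = 24.5·461.2500 = 11300.6250
edge 4: (7.5,30)→(2,17)  cross = 7.5·17 − 2·30 = 67.5000; (r_i+r_j)·cross = 9.5·67.5000 = 641.2500
Σcross = 403.7500 → A = |Σcross|/2 = 201.8750 mm²
Σ(r_i+r_j)·cross = 10275.0000 → first moment M = |Σ|/6 = 1712.5000
R_c = M/A = 1712.5000/201.8750 = 8.4830 mm
θ = 292° = 5.096361 rad
V = θ·R_c·A = 5.096361·8.4830·201.8750 = 8727.519 mm³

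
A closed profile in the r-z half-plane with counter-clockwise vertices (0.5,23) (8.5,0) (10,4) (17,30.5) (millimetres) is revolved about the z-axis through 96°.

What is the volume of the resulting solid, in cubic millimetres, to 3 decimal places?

Profile (r,z), 4 vertices: (0.5,23) (8.5,0) (10,4) (17,30.5)
edge 0: (0.5,23)→(8.5,0)  cross = 0.5·0 − 8.5·23 = -195.5000; (r_i+r_j)·cross = 9·-195.5000 = -1759.5000
edge 1: (8.5,0)→(10,4)  cross = 8.5·4 − 10·0 = 34.0000; (r_i+r_j)·cross = 18.5·34.0000 = 629.0000
edge 2: (10,4)→(17,30.5)  cross = 10·30.5 − 17·4 = 237.0000; (r_i+r_j)·cross = 27·237.0000 = 6399.0000
edge 3: (17,30.5)→(0.5,23)  cross = 17·23 − 0.5·30.5 = 375.7500; (r_i+r_j)·cross = 17.5·375.7500 = 6575.6250
Σcross = 451.2500 → A = |Σcross|/2 = 225.6250 mm²
Σ(r_i+r_j)·cross = 11844.1250 → first moment M = |Σ|/6 = 1974.0208
R_c = M/A = 1974.0208/225.6250 = 8.7491 mm
θ = 96° = 1.675516 rad
V = θ·R_c·A = 1.675516·8.7491·225.6250 = 3307.504 mm³

Volume = 3307.504 mm³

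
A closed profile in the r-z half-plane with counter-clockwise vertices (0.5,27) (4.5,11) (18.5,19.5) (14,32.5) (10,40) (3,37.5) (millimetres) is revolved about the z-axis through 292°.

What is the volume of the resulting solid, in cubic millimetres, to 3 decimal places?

Profile (r,z), 6 vertices: (0.5,27) (4.5,11) (18.5,19.5) (14,32.5) (10,40) (3,37.5)
edge 0: (0.5,27)→(4.5,11)  cross = 0.5·11 − 4.5·27 = -116.0000; (r_i+r_j)·cross = 5·-116.0000 = -580.0000
edge 1: (4.5,11)→(18.5,19.5)  cross = 4.5·19.5 − 18.5·11 = -115.7500; (r_i+r_j)·cross = 23·-115.7500 = -2662.2500
edge 2: (18.5,19.5)→(14,32.5)  cross = 18.5·32.5 − 14·19.5 = 328.2500; (r_i+r_j)·cross = 32.5·328.2500 = 10668.1250
edge 3: (14,32.5)→(10,40)  cross = 14·40 − 10·32.5 = 235.0000; (r_i+r_j)·cross = 24·235.0000 = 5640.0000
edge 4: (10,40)→(3,37.5)  cross = 10·37.5 − 3·40 = 255.0000; (r_i+r_j)·cross = 13·255.0000 = 3315.0000
edge 5: (3,37.5)→(0.5,27)  cross = 3·27 − 0.5·37.5 = 62.2500; (r_i+r_j)·cross = 3.5·62.2500 = 217.8750
Σcross = 648.7500 → A = |Σcross|/2 = 324.3750 mm²
Σ(r_i+r_j)·cross = 16598.7500 → first moment M = |Σ|/6 = 2766.4583
R_c = M/A = 2766.4583/324.3750 = 8.5286 mm
θ = 292° = 5.096361 rad
V = θ·R_c·A = 5.096361·8.5286·324.3750 = 14098.872 mm³

Volume = 14098.872 mm³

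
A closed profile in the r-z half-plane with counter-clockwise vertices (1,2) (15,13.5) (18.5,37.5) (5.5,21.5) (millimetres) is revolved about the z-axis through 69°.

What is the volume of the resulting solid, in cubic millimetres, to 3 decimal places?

Volume = 2958.683 mm³

Profile (r,z), 4 vertices: (1,2) (15,13.5) (18.5,37.5) (5.5,21.5)
edge 0: (1,2)→(15,13.5)  cross = 1·13.5 − 15·2 = -16.5000; (r_i+r_j)·cross = 16·-16.5000 = -264.0000
edge 1: (15,13.5)→(18.5,37.5)  cross = 15·37.5 − 18.5·13.5 = 312.7500; (r_i+r_j)·cross = 33.5·312.7500 = 10477.1250
edge 2: (18.5,37.5)→(5.5,21.5)  cross = 18.5·21.5 − 5.5·37.5 = 191.5000; (r_i+r_j)·cross = 24·191.5000 = 4596.0000
edge 3: (5.5,21.5)→(1,2)  cross = 5.5·2 − 1·21.5 = -10.5000; (r_i+r_j)·cross = 6.5·-10.5000 = -68.2500
Σcross = 477.2500 → A = |Σcross|/2 = 238.6250 mm²
Σ(r_i+r_j)·cross = 14740.8750 → first moment M = |Σ|/6 = 2456.8125
R_c = M/A = 2456.8125/238.6250 = 10.2957 mm
θ = 69° = 1.204277 rad
V = θ·R_c·A = 1.204277·10.2957·238.6250 = 2958.683 mm³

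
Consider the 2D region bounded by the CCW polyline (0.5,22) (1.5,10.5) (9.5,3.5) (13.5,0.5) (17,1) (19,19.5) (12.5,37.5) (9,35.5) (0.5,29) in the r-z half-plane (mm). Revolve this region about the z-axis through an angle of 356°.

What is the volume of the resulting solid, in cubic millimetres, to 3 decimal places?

Volume = 29707.556 mm³

Profile (r,z), 9 vertices: (0.5,22) (1.5,10.5) (9.5,3.5) (13.5,0.5) (17,1) (19,19.5) (12.5,37.5) (9,35.5) (0.5,29)
edge 0: (0.5,22)→(1.5,10.5)  cross = 0.5·10.5 − 1.5·22 = -27.7500; (r_i+r_j)·cross = 2·-27.7500 = -55.5000
edge 1: (1.5,10.5)→(9.5,3.5)  cross = 1.5·3.5 − 9.5·10.5 = -94.5000; (r_i+r_j)·cross = 11·-94.5000 = -1039.5000
edge 2: (9.5,3.5)→(13.5,0.5)  cross = 9.5·0.5 − 13.5·3.5 = -42.5000; (r_i+r_j)·cross = 23·-42.5000 = -977.5000
edge 3: (13.5,0.5)→(17,1)  cross = 13.5·1 − 17·0.5 = 5.0000; (r_i+r_j)·cross = 30.5·5.0000 = 152.5000
edge 4: (17,1)→(19,19.5)  cross = 17·19.5 − 19·1 = 312.5000; (r_i+r_j)·cross = 36·312.5000 = 11250.0000
edge 5: (19,19.5)→(12.5,37.5)  cross = 19·37.5 − 12.5·19.5 = 468.7500; (r_i+r_j)·cross = 31.5·468.7500 = 14765.6250
edge 6: (12.5,37.5)→(9,35.5)  cross = 12.5·35.5 − 9·37.5 = 106.2500; (r_i+r_j)·cross = 21.5·106.2500 = 2284.3750
edge 7: (9,35.5)→(0.5,29)  cross = 9·29 − 0.5·35.5 = 243.2500; (r_i+r_j)·cross = 9.5·243.2500 = 2310.8750
edge 8: (0.5,29)→(0.5,22)  cross = 0.5·22 − 0.5·29 = -3.5000; (r_i+r_j)·cross = 1·-3.5000 = -3.5000
Σcross = 967.5000 → A = |Σcross|/2 = 483.7500 mm²
Σ(r_i+r_j)·cross = 28687.3750 → first moment M = |Σ|/6 = 4781.2292
R_c = M/A = 4781.2292/483.7500 = 9.8837 mm
θ = 356° = 6.213372 rad
V = θ·R_c·A = 6.213372·9.8837·483.7500 = 29707.556 mm³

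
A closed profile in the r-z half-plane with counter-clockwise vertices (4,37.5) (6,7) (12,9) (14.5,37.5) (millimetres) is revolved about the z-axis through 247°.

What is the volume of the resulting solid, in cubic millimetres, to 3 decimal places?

Profile (r,z), 4 vertices: (4,37.5) (6,7) (12,9) (14.5,37.5)
edge 0: (4,37.5)→(6,7)  cross = 4·7 − 6·37.5 = -197.0000; (r_i+r_j)·cross = 10·-197.0000 = -1970.0000
edge 1: (6,7)→(12,9)  cross = 6·9 − 12·7 = -30.0000; (r_i+r_j)·cross = 18·-30.0000 = -540.0000
edge 2: (12,9)→(14.5,37.5)  cross = 12·37.5 − 14.5·9 = 319.5000; (r_i+r_j)·cross = 26.5·319.5000 = 8466.7500
edge 3: (14.5,37.5)→(4,37.5)  cross = 14.5·37.5 − 4·37.5 = 393.7500; (r_i+r_j)·cross = 18.5·393.7500 = 7284.3750
Σcross = 486.2500 → A = |Σcross|/2 = 243.1250 mm²
Σ(r_i+r_j)·cross = 13241.1250 → first moment M = |Σ|/6 = 2206.8542
R_c = M/A = 2206.8542/243.1250 = 9.0770 mm
θ = 247° = 4.310963 rad
V = θ·R_c·A = 4.310963·9.0770·243.1250 = 9513.667 mm³

Volume = 9513.667 mm³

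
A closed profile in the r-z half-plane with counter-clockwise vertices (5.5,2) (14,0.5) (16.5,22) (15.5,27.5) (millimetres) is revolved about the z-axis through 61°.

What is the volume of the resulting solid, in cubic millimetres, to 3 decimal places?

Volume = 1726.997 mm³

Profile (r,z), 4 vertices: (5.5,2) (14,0.5) (16.5,22) (15.5,27.5)
edge 0: (5.5,2)→(14,0.5)  cross = 5.5·0.5 − 14·2 = -25.2500; (r_i+r_j)·cross = 19.5·-25.2500 = -492.3750
edge 1: (14,0.5)→(16.5,22)  cross = 14·22 − 16.5·0.5 = 299.7500; (r_i+r_j)·cross = 30.5·299.7500 = 9142.3750
edge 2: (16.5,22)→(15.5,27.5)  cross = 16.5·27.5 − 15.5·22 = 112.7500; (r_i+r_j)·cross = 32·112.7500 = 3608.0000
edge 3: (15.5,27.5)→(5.5,2)  cross = 15.5·2 − 5.5·27.5 = -120.2500; (r_i+r_j)·cross = 21·-120.2500 = -2525.2500
Σcross = 267.0000 → A = |Σcross|/2 = 133.5000 mm²
Σ(r_i+r_j)·cross = 9732.7500 → first moment M = |Σ|/6 = 1622.1250
R_c = M/A = 1622.1250/133.5000 = 12.1507 mm
θ = 61° = 1.064651 rad
V = θ·R_c·A = 1.064651·12.1507·133.5000 = 1726.997 mm³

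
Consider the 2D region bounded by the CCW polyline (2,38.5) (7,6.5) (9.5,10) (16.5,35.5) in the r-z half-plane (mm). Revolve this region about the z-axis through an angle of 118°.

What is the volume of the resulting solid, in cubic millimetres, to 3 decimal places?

Volume = 4374.611 mm³

Profile (r,z), 4 vertices: (2,38.5) (7,6.5) (9.5,10) (16.5,35.5)
edge 0: (2,38.5)→(7,6.5)  cross = 2·6.5 − 7·38.5 = -256.5000; (r_i+r_j)·cross = 9·-256.5000 = -2308.5000
edge 1: (7,6.5)→(9.5,10)  cross = 7·10 − 9.5·6.5 = 8.2500; (r_i+r_j)·cross = 16.5·8.2500 = 136.1250
edge 2: (9.5,10)→(16.5,35.5)  cross = 9.5·35.5 − 16.5·10 = 172.2500; (r_i+r_j)·cross = 26·172.2500 = 4478.5000
edge 3: (16.5,35.5)→(2,38.5)  cross = 16.5·38.5 − 2·35.5 = 564.2500; (r_i+r_j)·cross = 18.5·564.2500 = 10438.6250
Σcross = 488.2500 → A = |Σcross|/2 = 244.1250 mm²
Σ(r_i+r_j)·cross = 12744.7500 → first moment M = |Σ|/6 = 2124.1250
R_c = M/A = 2124.1250/244.1250 = 8.7010 mm
θ = 118° = 2.059489 rad
V = θ·R_c·A = 2.059489·8.7010·244.1250 = 4374.611 mm³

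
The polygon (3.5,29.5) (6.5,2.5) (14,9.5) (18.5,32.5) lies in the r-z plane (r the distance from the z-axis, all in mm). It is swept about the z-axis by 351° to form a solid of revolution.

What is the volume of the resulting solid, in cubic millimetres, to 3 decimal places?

Volume = 17661.563 mm³

Profile (r,z), 4 vertices: (3.5,29.5) (6.5,2.5) (14,9.5) (18.5,32.5)
edge 0: (3.5,29.5)→(6.5,2.5)  cross = 3.5·2.5 − 6.5·29.5 = -183.0000; (r_i+r_j)·cross = 10·-183.0000 = -1830.0000
edge 1: (6.5,2.5)→(14,9.5)  cross = 6.5·9.5 − 14·2.5 = 26.7500; (r_i+r_j)·cross = 20.5·26.7500 = 548.3750
edge 2: (14,9.5)→(18.5,32.5)  cross = 14·32.5 − 18.5·9.5 = 279.2500; (r_i+r_j)·cross = 32.5·279.2500 = 9075.6250
edge 3: (18.5,32.5)→(3.5,29.5)  cross = 18.5·29.5 − 3.5·32.5 = 432.0000; (r_i+r_j)·cross = 22·432.0000 = 9504.0000
Σcross = 555.0000 → A = |Σcross|/2 = 277.5000 mm²
Σ(r_i+r_j)·cross = 17298.0000 → first moment M = |Σ|/6 = 2883.0000
R_c = M/A = 2883.0000/277.5000 = 10.3892 mm
θ = 351° = 6.126106 rad
V = θ·R_c·A = 6.126106·10.3892·277.5000 = 17661.563 mm³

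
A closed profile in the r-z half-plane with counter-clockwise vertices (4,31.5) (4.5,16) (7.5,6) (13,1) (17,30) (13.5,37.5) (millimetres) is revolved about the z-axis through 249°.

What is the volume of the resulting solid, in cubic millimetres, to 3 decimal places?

Volume = 14396.418 mm³

Profile (r,z), 6 vertices: (4,31.5) (4.5,16) (7.5,6) (13,1) (17,30) (13.5,37.5)
edge 0: (4,31.5)→(4.5,16)  cross = 4·16 − 4.5·31.5 = -77.7500; (r_i+r_j)·cross = 8.5·-77.7500 = -660.8750
edge 1: (4.5,16)→(7.5,6)  cross = 4.5·6 − 7.5·16 = -93.0000; (r_i+r_j)·cross = 12·-93.0000 = -1116.0000
edge 2: (7.5,6)→(13,1)  cross = 7.5·1 − 13·6 = -70.5000; (r_i+r_j)·cross = 20.5·-70.5000 = -1445.2500
edge 3: (13,1)→(17,30)  cross = 13·30 − 17·1 = 373.0000; (r_i+r_j)·cross = 30·373.0000 = 11190.0000
edge 4: (17,30)→(13.5,37.5)  cross = 17·37.5 − 13.5·30 = 232.5000; (r_i+r_j)·cross = 30.5·232.5000 = 7091.2500
edge 5: (13.5,37.5)→(4,31.5)  cross = 13.5·31.5 − 4·37.5 = 275.2500; (r_i+r_j)·cross = 17.5·275.2500 = 4816.8750
Σcross = 639.5000 → A = |Σcross|/2 = 319.7500 mm²
Σ(r_i+r_j)·cross = 19876.0000 → first moment M = |Σ|/6 = 3312.6667
R_c = M/A = 3312.6667/319.7500 = 10.3602 mm
θ = 249° = 4.345870 rad
V = θ·R_c·A = 4.345870·10.3602·319.7500 = 14396.418 mm³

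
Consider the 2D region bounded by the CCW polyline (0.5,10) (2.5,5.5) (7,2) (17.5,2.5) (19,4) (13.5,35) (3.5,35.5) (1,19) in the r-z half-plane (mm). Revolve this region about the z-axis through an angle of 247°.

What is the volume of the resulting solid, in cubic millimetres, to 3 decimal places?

Profile (r,z), 8 vertices: (0.5,10) (2.5,5.5) (7,2) (17.5,2.5) (19,4) (13.5,35) (3.5,35.5) (1,19)
edge 0: (0.5,10)→(2.5,5.5)  cross = 0.5·5.5 − 2.5·10 = -22.2500; (r_i+r_j)·cross = 3·-22.2500 = -66.7500
edge 1: (2.5,5.5)→(7,2)  cross = 2.5·2 − 7·5.5 = -33.5000; (r_i+r_j)·cross = 9.5·-33.5000 = -318.2500
edge 2: (7,2)→(17.5,2.5)  cross = 7·2.5 − 17.5·2 = -17.5000; (r_i+r_j)·cross = 24.5·-17.5000 = -428.7500
edge 3: (17.5,2.5)→(19,4)  cross = 17.5·4 − 19·2.5 = 22.5000; (r_i+r_j)·cross = 36.5·22.5000 = 821.2500
edge 4: (19,4)→(13.5,35)  cross = 19·35 − 13.5·4 = 611.0000; (r_i+r_j)·cross = 32.5·611.0000 = 19857.5000
edge 5: (13.5,35)→(3.5,35.5)  cross = 13.5·35.5 − 3.5·35 = 356.7500; (r_i+r_j)·cross = 17·356.7500 = 6064.7500
edge 6: (3.5,35.5)→(1,19)  cross = 3.5·19 − 1·35.5 = 31.0000; (r_i+r_j)·cross = 4.5·31.0000 = 139.5000
edge 7: (1,19)→(0.5,10)  cross = 1·10 − 0.5·19 = 0.5000; (r_i+r_j)·cross = 1.5·0.5000 = 0.7500
Σcross = 948.5000 → A = |Σcross|/2 = 474.2500 mm²
Σ(r_i+r_j)·cross = 26070.0000 → first moment M = |Σ|/6 = 4345.0000
R_c = M/A = 4345.0000/474.2500 = 9.1618 mm
θ = 247° = 4.310963 rad
V = θ·R_c·A = 4.310963·9.1618·474.2500 = 18731.135 mm³

Volume = 18731.135 mm³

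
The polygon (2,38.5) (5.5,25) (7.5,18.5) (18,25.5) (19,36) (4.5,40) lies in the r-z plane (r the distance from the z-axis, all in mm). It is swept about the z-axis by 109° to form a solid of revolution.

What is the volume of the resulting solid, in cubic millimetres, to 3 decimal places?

Profile (r,z), 6 vertices: (2,38.5) (5.5,25) (7.5,18.5) (18,25.5) (19,36) (4.5,40)
edge 0: (2,38.5)→(5.5,25)  cross = 2·25 − 5.5·38.5 = -161.7500; (r_i+r_j)·cross = 7.5·-161.7500 = -1213.1250
edge 1: (5.5,25)→(7.5,18.5)  cross = 5.5·18.5 − 7.5·25 = -85.7500; (r_i+r_j)·cross = 13·-85.7500 = -1114.7500
edge 2: (7.5,18.5)→(18,25.5)  cross = 7.5·25.5 − 18·18.5 = -141.7500; (r_i+r_j)·cross = 25.5·-141.7500 = -3614.6250
edge 3: (18,25.5)→(19,36)  cross = 18·36 − 19·25.5 = 163.5000; (r_i+r_j)·cross = 37·163.5000 = 6049.5000
edge 4: (19,36)→(4.5,40)  cross = 19·40 − 4.5·36 = 598.0000; (r_i+r_j)·cross = 23.5·598.0000 = 14053.0000
edge 5: (4.5,40)→(2,38.5)  cross = 4.5·38.5 − 2·40 = 93.2500; (r_i+r_j)·cross = 6.5·93.2500 = 606.1250
Σcross = 465.5000 → A = |Σcross|/2 = 232.7500 mm²
Σ(r_i+r_j)·cross = 14766.1250 → first moment M = |Σ|/6 = 2461.0208
R_c = M/A = 2461.0208/232.7500 = 10.5737 mm
θ = 109° = 1.902409 rad
V = θ·R_c·A = 1.902409·10.5737·232.7500 = 4681.868 mm³

Volume = 4681.868 mm³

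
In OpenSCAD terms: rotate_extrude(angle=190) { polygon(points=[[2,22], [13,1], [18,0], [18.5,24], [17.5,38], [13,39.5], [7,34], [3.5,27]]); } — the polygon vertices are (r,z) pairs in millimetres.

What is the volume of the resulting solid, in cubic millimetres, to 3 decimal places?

Volume = 17313.284 mm³

Profile (r,z), 8 vertices: (2,22) (13,1) (18,0) (18.5,24) (17.5,38) (13,39.5) (7,34) (3.5,27)
edge 0: (2,22)→(13,1)  cross = 2·1 − 13·22 = -284.0000; (r_i+r_j)·cross = 15·-284.0000 = -4260.0000
edge 1: (13,1)→(18,0)  cross = 13·0 − 18·1 = -18.0000; (r_i+r_j)·cross = 31·-18.0000 = -558.0000
edge 2: (18,0)→(18.5,24)  cross = 18·24 − 18.5·0 = 432.0000; (r_i+r_j)·cross = 36.5·432.0000 = 15768.0000
edge 3: (18.5,24)→(17.5,38)  cross = 18.5·38 − 17.5·24 = 283.0000; (r_i+r_j)·cross = 36·283.0000 = 10188.0000
edge 4: (17.5,38)→(13,39.5)  cross = 17.5·39.5 − 13·38 = 197.2500; (r_i+r_j)·cross = 30.5·197.2500 = 6016.1250
edge 5: (13,39.5)→(7,34)  cross = 13·34 − 7·39.5 = 165.5000; (r_i+r_j)·cross = 20·165.5000 = 3310.0000
edge 6: (7,34)→(3.5,27)  cross = 7·27 − 3.5·34 = 70.0000; (r_i+r_j)·cross = 10.5·70.0000 = 735.0000
edge 7: (3.5,27)→(2,22)  cross = 3.5·22 − 2·27 = 23.0000; (r_i+r_j)·cross = 5.5·23.0000 = 126.5000
Σcross = 868.7500 → A = |Σcross|/2 = 434.3750 mm²
Σ(r_i+r_j)·cross = 31325.6250 → first moment M = |Σ|/6 = 5220.9375
R_c = M/A = 5220.9375/434.3750 = 12.0194 mm
θ = 190° = 3.316126 rad
V = θ·R_c·A = 3.316126·12.0194·434.3750 = 17313.284 mm³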